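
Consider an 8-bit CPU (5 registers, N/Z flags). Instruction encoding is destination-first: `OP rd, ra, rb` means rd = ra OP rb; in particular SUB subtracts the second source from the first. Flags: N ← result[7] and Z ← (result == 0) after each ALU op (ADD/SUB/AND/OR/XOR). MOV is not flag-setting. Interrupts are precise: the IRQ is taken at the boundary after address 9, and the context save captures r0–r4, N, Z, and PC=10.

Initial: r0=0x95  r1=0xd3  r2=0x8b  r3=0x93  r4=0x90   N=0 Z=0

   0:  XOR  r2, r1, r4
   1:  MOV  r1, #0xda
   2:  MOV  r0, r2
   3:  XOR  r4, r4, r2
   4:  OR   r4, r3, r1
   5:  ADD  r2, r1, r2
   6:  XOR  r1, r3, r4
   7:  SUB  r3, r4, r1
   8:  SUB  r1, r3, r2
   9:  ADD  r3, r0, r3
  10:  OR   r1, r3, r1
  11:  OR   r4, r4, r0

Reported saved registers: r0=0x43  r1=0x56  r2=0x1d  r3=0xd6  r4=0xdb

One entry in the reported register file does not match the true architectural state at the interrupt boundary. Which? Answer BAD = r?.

BAD = r1

after  0: r0=0x95 r1=0xd3 r2=0x43 r3=0x93 r4=0x90  N=0 Z=0
after  1: r0=0x95 r1=0xda r2=0x43 r3=0x93 r4=0x90  N=0 Z=0
after  2: r0=0x43 r1=0xda r2=0x43 r3=0x93 r4=0x90  N=0 Z=0
after  3: r0=0x43 r1=0xda r2=0x43 r3=0x93 r4=0xd3  N=1 Z=0
after  4: r0=0x43 r1=0xda r2=0x43 r3=0x93 r4=0xdb  N=1 Z=0
after  5: r0=0x43 r1=0xda r2=0x1d r3=0x93 r4=0xdb  N=0 Z=0
after  6: r0=0x43 r1=0x48 r2=0x1d r3=0x93 r4=0xdb  N=0 Z=0
after  7: r0=0x43 r1=0x48 r2=0x1d r3=0x93 r4=0xdb  N=1 Z=0
after  8: r0=0x43 r1=0x76 r2=0x1d r3=0x93 r4=0xdb  N=0 Z=0
after  9: r0=0x43 r1=0x76 r2=0x1d r3=0xd6 r4=0xdb  N=1 Z=0
-- IRQ taken; context saved, return-PC = 10 --
mismatch: r1: reported 0x56 vs actual 0x76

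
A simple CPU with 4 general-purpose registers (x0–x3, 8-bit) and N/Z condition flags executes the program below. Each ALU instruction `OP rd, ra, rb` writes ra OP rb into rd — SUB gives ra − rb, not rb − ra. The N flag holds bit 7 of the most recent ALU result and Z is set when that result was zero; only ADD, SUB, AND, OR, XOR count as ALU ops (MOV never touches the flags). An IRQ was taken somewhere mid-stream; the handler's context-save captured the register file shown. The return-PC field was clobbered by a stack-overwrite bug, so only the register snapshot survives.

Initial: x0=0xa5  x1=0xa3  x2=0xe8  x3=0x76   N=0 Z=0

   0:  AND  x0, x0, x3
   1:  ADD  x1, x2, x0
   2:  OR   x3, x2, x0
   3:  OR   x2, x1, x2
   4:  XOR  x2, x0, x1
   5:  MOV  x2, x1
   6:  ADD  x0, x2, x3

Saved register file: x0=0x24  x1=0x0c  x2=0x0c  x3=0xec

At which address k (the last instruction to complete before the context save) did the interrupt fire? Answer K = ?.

K = 5

after  0: x0=0x24 x1=0xa3 x2=0xe8 x3=0x76  N=0 Z=0
after  1: x0=0x24 x1=0x0c x2=0xe8 x3=0x76  N=0 Z=0
after  2: x0=0x24 x1=0x0c x2=0xe8 x3=0xec  N=1 Z=0
after  3: x0=0x24 x1=0x0c x2=0xec x3=0xec  N=1 Z=0
after  4: x0=0x24 x1=0x0c x2=0x28 x3=0xec  N=0 Z=0
after  5: x0=0x24 x1=0x0c x2=0x0c x3=0xec  N=0 Z=0
-- IRQ taken; context saved, return-PC = 6 --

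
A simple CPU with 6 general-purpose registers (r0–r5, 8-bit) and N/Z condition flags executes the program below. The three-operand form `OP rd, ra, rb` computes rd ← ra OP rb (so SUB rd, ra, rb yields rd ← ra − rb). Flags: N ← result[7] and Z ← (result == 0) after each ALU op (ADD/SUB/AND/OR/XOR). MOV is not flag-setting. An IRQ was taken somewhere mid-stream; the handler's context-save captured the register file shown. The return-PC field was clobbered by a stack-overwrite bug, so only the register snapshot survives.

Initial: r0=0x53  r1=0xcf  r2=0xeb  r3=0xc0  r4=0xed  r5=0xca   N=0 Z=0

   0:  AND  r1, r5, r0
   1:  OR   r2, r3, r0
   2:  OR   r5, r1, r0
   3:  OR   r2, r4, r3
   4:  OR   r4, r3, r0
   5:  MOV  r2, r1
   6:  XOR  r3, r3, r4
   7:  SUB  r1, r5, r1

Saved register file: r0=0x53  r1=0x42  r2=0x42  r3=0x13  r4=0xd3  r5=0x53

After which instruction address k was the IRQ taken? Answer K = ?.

after  0: r0=0x53 r1=0x42 r2=0xeb r3=0xc0 r4=0xed r5=0xca  N=0 Z=0
after  1: r0=0x53 r1=0x42 r2=0xd3 r3=0xc0 r4=0xed r5=0xca  N=1 Z=0
after  2: r0=0x53 r1=0x42 r2=0xd3 r3=0xc0 r4=0xed r5=0x53  N=0 Z=0
after  3: r0=0x53 r1=0x42 r2=0xed r3=0xc0 r4=0xed r5=0x53  N=1 Z=0
after  4: r0=0x53 r1=0x42 r2=0xed r3=0xc0 r4=0xd3 r5=0x53  N=1 Z=0
after  5: r0=0x53 r1=0x42 r2=0x42 r3=0xc0 r4=0xd3 r5=0x53  N=1 Z=0
after  6: r0=0x53 r1=0x42 r2=0x42 r3=0x13 r4=0xd3 r5=0x53  N=0 Z=0
-- IRQ taken; context saved, return-PC = 7 --

K = 6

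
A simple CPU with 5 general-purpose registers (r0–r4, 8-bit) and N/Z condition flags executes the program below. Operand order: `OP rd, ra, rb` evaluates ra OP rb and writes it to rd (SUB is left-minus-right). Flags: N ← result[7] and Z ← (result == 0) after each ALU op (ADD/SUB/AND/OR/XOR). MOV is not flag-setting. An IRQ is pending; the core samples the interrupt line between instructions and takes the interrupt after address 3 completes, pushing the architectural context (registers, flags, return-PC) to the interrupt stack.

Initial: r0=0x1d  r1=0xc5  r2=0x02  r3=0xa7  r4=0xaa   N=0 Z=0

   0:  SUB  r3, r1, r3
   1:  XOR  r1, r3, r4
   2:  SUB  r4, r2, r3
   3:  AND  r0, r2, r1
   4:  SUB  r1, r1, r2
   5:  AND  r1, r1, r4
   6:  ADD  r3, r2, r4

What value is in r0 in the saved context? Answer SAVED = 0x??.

after  0: r0=0x1d r1=0xc5 r2=0x02 r3=0x1e r4=0xaa  N=0 Z=0
after  1: r0=0x1d r1=0xb4 r2=0x02 r3=0x1e r4=0xaa  N=1 Z=0
after  2: r0=0x1d r1=0xb4 r2=0x02 r3=0x1e r4=0xe4  N=1 Z=0
after  3: r0=0x00 r1=0xb4 r2=0x02 r3=0x1e r4=0xe4  N=0 Z=1
-- IRQ taken; context saved, return-PC = 4 --

SAVED = 0x00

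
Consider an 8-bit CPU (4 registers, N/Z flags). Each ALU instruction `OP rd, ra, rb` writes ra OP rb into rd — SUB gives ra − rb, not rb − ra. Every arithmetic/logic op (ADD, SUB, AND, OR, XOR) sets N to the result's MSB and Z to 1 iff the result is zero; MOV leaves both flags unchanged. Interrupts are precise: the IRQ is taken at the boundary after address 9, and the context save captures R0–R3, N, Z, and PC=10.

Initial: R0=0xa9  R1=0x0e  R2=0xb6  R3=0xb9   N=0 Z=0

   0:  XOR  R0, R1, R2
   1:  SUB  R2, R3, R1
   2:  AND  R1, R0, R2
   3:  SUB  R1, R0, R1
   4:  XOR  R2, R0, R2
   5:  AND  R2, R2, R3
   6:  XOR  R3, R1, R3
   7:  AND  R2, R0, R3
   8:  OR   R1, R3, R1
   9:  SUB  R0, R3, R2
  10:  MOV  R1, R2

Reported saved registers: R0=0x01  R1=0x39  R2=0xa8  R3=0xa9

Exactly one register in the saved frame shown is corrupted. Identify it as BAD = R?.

BAD = R1

after  0: R0=0xb8 R1=0x0e R2=0xb6 R3=0xb9  N=1 Z=0
after  1: R0=0xb8 R1=0x0e R2=0xab R3=0xb9  N=1 Z=0
after  2: R0=0xb8 R1=0xa8 R2=0xab R3=0xb9  N=1 Z=0
after  3: R0=0xb8 R1=0x10 R2=0xab R3=0xb9  N=0 Z=0
after  4: R0=0xb8 R1=0x10 R2=0x13 R3=0xb9  N=0 Z=0
after  5: R0=0xb8 R1=0x10 R2=0x11 R3=0xb9  N=0 Z=0
after  6: R0=0xb8 R1=0x10 R2=0x11 R3=0xa9  N=1 Z=0
after  7: R0=0xb8 R1=0x10 R2=0xa8 R3=0xa9  N=1 Z=0
after  8: R0=0xb8 R1=0xb9 R2=0xa8 R3=0xa9  N=1 Z=0
after  9: R0=0x01 R1=0xb9 R2=0xa8 R3=0xa9  N=0 Z=0
-- IRQ taken; context saved, return-PC = 10 --
mismatch: R1: reported 0x39 vs actual 0xb9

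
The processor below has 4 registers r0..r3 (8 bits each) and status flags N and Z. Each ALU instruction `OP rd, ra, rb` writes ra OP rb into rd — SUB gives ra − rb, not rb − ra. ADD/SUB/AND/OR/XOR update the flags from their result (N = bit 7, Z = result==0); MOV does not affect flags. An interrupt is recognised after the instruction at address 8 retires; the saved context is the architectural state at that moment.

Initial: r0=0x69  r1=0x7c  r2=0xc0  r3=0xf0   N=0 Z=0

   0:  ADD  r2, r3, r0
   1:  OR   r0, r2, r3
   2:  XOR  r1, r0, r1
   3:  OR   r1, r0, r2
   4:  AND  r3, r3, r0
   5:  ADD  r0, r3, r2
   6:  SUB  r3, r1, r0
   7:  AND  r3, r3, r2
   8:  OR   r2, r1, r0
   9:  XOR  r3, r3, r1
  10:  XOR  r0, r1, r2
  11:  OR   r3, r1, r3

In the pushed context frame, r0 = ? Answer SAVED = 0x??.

after  0: r0=0x69 r1=0x7c r2=0x59 r3=0xf0  N=0 Z=0
after  1: r0=0xf9 r1=0x7c r2=0x59 r3=0xf0  N=1 Z=0
after  2: r0=0xf9 r1=0x85 r2=0x59 r3=0xf0  N=1 Z=0
after  3: r0=0xf9 r1=0xf9 r2=0x59 r3=0xf0  N=1 Z=0
after  4: r0=0xf9 r1=0xf9 r2=0x59 r3=0xf0  N=1 Z=0
after  5: r0=0x49 r1=0xf9 r2=0x59 r3=0xf0  N=0 Z=0
after  6: r0=0x49 r1=0xf9 r2=0x59 r3=0xb0  N=1 Z=0
after  7: r0=0x49 r1=0xf9 r2=0x59 r3=0x10  N=0 Z=0
after  8: r0=0x49 r1=0xf9 r2=0xf9 r3=0x10  N=1 Z=0
-- IRQ taken; context saved, return-PC = 9 --

SAVED = 0x49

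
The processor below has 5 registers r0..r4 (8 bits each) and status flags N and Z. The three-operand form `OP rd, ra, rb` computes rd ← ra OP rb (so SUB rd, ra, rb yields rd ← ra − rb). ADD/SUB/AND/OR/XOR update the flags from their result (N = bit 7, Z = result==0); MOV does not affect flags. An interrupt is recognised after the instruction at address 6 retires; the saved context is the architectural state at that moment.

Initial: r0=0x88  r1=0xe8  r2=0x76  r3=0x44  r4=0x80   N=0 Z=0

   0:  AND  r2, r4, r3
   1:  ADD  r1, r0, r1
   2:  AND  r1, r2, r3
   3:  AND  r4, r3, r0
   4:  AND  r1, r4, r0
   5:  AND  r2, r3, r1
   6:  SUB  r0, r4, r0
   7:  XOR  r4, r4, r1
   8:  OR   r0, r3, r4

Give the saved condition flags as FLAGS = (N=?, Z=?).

after  0: r0=0x88 r1=0xe8 r2=0x00 r3=0x44 r4=0x80  N=0 Z=1
after  1: r0=0x88 r1=0x70 r2=0x00 r3=0x44 r4=0x80  N=0 Z=0
after  2: r0=0x88 r1=0x00 r2=0x00 r3=0x44 r4=0x80  N=0 Z=1
after  3: r0=0x88 r1=0x00 r2=0x00 r3=0x44 r4=0x00  N=0 Z=1
after  4: r0=0x88 r1=0x00 r2=0x00 r3=0x44 r4=0x00  N=0 Z=1
after  5: r0=0x88 r1=0x00 r2=0x00 r3=0x44 r4=0x00  N=0 Z=1
after  6: r0=0x78 r1=0x00 r2=0x00 r3=0x44 r4=0x00  N=0 Z=0
-- IRQ taken; context saved, return-PC = 7 --

FLAGS = (N=0, Z=0)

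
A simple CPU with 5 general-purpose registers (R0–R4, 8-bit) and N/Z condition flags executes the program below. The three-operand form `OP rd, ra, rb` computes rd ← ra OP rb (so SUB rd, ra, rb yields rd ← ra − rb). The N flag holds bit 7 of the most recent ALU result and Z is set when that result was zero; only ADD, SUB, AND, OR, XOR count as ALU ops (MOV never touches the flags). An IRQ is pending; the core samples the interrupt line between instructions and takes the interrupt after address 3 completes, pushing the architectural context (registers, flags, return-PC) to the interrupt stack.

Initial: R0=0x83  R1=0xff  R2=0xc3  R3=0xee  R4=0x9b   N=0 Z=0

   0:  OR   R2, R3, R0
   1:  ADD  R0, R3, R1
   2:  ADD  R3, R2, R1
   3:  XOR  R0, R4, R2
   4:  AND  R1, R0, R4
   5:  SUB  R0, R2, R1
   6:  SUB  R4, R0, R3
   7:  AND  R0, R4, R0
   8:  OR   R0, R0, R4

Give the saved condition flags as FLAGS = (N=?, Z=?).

after  0: R0=0x83 R1=0xff R2=0xef R3=0xee R4=0x9b  N=1 Z=0
after  1: R0=0xed R1=0xff R2=0xef R3=0xee R4=0x9b  N=1 Z=0
after  2: R0=0xed R1=0xff R2=0xef R3=0xee R4=0x9b  N=1 Z=0
after  3: R0=0x74 R1=0xff R2=0xef R3=0xee R4=0x9b  N=0 Z=0
-- IRQ taken; context saved, return-PC = 4 --

FLAGS = (N=0, Z=0)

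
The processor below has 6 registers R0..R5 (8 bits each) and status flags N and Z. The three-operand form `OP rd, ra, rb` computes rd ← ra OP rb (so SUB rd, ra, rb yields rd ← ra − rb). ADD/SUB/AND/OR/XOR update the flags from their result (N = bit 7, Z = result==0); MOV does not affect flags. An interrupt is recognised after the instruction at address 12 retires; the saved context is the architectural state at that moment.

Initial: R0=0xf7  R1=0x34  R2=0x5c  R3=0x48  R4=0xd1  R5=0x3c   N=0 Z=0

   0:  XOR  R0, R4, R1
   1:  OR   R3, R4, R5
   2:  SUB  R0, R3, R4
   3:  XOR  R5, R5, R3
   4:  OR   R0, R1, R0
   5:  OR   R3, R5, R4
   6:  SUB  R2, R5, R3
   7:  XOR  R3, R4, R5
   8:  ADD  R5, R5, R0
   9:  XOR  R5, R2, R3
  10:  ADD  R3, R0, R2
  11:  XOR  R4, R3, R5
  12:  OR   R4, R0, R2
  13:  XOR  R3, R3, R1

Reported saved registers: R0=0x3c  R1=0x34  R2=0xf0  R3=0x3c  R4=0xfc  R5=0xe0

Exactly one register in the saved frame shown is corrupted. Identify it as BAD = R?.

BAD = R3

after  0: R0=0xe5 R1=0x34 R2=0x5c R3=0x48 R4=0xd1 R5=0x3c  N=1 Z=0
after  1: R0=0xe5 R1=0x34 R2=0x5c R3=0xfd R4=0xd1 R5=0x3c  N=1 Z=0
after  2: R0=0x2c R1=0x34 R2=0x5c R3=0xfd R4=0xd1 R5=0x3c  N=0 Z=0
after  3: R0=0x2c R1=0x34 R2=0x5c R3=0xfd R4=0xd1 R5=0xc1  N=1 Z=0
after  4: R0=0x3c R1=0x34 R2=0x5c R3=0xfd R4=0xd1 R5=0xc1  N=0 Z=0
after  5: R0=0x3c R1=0x34 R2=0x5c R3=0xd1 R4=0xd1 R5=0xc1  N=1 Z=0
after  6: R0=0x3c R1=0x34 R2=0xf0 R3=0xd1 R4=0xd1 R5=0xc1  N=1 Z=0
after  7: R0=0x3c R1=0x34 R2=0xf0 R3=0x10 R4=0xd1 R5=0xc1  N=0 Z=0
after  8: R0=0x3c R1=0x34 R2=0xf0 R3=0x10 R4=0xd1 R5=0xfd  N=1 Z=0
after  9: R0=0x3c R1=0x34 R2=0xf0 R3=0x10 R4=0xd1 R5=0xe0  N=1 Z=0
after 10: R0=0x3c R1=0x34 R2=0xf0 R3=0x2c R4=0xd1 R5=0xe0  N=0 Z=0
after 11: R0=0x3c R1=0x34 R2=0xf0 R3=0x2c R4=0xcc R5=0xe0  N=1 Z=0
after 12: R0=0x3c R1=0x34 R2=0xf0 R3=0x2c R4=0xfc R5=0xe0  N=1 Z=0
-- IRQ taken; context saved, return-PC = 13 --
mismatch: R3: reported 0x3c vs actual 0x2c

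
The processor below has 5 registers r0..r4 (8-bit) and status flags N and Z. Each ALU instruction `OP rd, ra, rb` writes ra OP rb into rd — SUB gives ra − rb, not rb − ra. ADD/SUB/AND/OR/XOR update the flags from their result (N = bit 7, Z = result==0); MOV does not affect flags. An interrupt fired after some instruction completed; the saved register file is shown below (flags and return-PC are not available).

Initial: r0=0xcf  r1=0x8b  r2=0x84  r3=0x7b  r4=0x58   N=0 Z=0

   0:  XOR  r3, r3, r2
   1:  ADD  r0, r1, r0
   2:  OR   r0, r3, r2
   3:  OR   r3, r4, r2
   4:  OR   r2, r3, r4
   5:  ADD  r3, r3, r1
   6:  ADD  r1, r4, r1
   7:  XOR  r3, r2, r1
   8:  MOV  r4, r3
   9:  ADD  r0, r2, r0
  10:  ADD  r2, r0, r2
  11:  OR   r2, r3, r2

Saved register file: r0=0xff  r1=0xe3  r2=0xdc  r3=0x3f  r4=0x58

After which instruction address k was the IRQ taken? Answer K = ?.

after  0: r0=0xcf r1=0x8b r2=0x84 r3=0xff r4=0x58  N=1 Z=0
after  1: r0=0x5a r1=0x8b r2=0x84 r3=0xff r4=0x58  N=0 Z=0
after  2: r0=0xff r1=0x8b r2=0x84 r3=0xff r4=0x58  N=1 Z=0
after  3: r0=0xff r1=0x8b r2=0x84 r3=0xdc r4=0x58  N=1 Z=0
after  4: r0=0xff r1=0x8b r2=0xdc r3=0xdc r4=0x58  N=1 Z=0
after  5: r0=0xff r1=0x8b r2=0xdc r3=0x67 r4=0x58  N=0 Z=0
after  6: r0=0xff r1=0xe3 r2=0xdc r3=0x67 r4=0x58  N=1 Z=0
after  7: r0=0xff r1=0xe3 r2=0xdc r3=0x3f r4=0x58  N=0 Z=0
-- IRQ taken; context saved, return-PC = 8 --

K = 7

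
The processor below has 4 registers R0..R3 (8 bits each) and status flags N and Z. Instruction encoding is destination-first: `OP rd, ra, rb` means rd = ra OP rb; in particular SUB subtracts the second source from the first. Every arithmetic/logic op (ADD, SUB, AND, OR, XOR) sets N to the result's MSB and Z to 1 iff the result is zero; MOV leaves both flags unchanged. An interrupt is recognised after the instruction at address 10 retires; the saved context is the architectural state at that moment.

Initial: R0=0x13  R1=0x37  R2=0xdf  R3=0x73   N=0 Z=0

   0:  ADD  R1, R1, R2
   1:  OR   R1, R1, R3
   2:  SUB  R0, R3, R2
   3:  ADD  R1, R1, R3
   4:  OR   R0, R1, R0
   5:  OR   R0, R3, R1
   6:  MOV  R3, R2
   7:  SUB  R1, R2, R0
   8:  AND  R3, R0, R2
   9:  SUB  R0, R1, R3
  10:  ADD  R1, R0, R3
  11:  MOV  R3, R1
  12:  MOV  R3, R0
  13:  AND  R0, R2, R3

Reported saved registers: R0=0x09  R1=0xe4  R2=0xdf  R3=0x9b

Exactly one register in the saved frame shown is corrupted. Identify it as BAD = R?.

after  0: R0=0x13 R1=0x16 R2=0xdf R3=0x73  N=0 Z=0
after  1: R0=0x13 R1=0x77 R2=0xdf R3=0x73  N=0 Z=0
after  2: R0=0x94 R1=0x77 R2=0xdf R3=0x73  N=1 Z=0
after  3: R0=0x94 R1=0xea R2=0xdf R3=0x73  N=1 Z=0
after  4: R0=0xfe R1=0xea R2=0xdf R3=0x73  N=1 Z=0
after  5: R0=0xfb R1=0xea R2=0xdf R3=0x73  N=1 Z=0
after  6: R0=0xfb R1=0xea R2=0xdf R3=0xdf  N=1 Z=0
after  7: R0=0xfb R1=0xe4 R2=0xdf R3=0xdf  N=1 Z=0
after  8: R0=0xfb R1=0xe4 R2=0xdf R3=0xdb  N=1 Z=0
after  9: R0=0x09 R1=0xe4 R2=0xdf R3=0xdb  N=0 Z=0
after 10: R0=0x09 R1=0xe4 R2=0xdf R3=0xdb  N=1 Z=0
-- IRQ taken; context saved, return-PC = 11 --
mismatch: R3: reported 0x9b vs actual 0xdb

BAD = R3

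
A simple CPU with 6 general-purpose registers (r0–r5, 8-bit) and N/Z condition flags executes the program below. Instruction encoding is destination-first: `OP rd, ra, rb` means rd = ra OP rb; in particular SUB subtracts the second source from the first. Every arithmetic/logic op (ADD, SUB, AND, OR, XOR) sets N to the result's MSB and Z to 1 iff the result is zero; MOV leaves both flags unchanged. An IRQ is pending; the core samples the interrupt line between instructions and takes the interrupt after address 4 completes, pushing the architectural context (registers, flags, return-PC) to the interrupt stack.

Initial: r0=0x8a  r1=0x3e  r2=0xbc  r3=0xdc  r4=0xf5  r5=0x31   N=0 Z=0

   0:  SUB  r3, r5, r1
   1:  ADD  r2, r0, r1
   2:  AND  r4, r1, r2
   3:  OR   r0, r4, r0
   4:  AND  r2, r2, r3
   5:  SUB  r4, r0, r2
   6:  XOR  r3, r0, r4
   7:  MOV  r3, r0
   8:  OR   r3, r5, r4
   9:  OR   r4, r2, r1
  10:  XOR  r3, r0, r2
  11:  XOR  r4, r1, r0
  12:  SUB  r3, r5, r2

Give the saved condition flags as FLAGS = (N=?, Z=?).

after  0: r0=0x8a r1=0x3e r2=0xbc r3=0xf3 r4=0xf5 r5=0x31  N=1 Z=0
after  1: r0=0x8a r1=0x3e r2=0xc8 r3=0xf3 r4=0xf5 r5=0x31  N=1 Z=0
after  2: r0=0x8a r1=0x3e r2=0xc8 r3=0xf3 r4=0x08 r5=0x31  N=0 Z=0
after  3: r0=0x8a r1=0x3e r2=0xc8 r3=0xf3 r4=0x08 r5=0x31  N=1 Z=0
after  4: r0=0x8a r1=0x3e r2=0xc0 r3=0xf3 r4=0x08 r5=0x31  N=1 Z=0
-- IRQ taken; context saved, return-PC = 5 --

FLAGS = (N=1, Z=0)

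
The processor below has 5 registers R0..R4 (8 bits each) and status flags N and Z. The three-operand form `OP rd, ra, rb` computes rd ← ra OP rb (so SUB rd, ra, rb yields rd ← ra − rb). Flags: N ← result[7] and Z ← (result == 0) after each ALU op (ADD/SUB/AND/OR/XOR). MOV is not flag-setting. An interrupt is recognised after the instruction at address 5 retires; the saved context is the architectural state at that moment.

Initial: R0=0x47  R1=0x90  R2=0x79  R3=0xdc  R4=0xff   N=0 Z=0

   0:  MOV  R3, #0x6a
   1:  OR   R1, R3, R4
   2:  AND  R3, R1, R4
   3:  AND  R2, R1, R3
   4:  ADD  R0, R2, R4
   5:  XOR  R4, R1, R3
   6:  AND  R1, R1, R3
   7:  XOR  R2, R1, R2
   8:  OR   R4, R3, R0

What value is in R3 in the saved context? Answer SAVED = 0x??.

after  0: R0=0x47 R1=0x90 R2=0x79 R3=0x6a R4=0xff  N=0 Z=0
after  1: R0=0x47 R1=0xff R2=0x79 R3=0x6a R4=0xff  N=1 Z=0
after  2: R0=0x47 R1=0xff R2=0x79 R3=0xff R4=0xff  N=1 Z=0
after  3: R0=0x47 R1=0xff R2=0xff R3=0xff R4=0xff  N=1 Z=0
after  4: R0=0xfe R1=0xff R2=0xff R3=0xff R4=0xff  N=1 Z=0
after  5: R0=0xfe R1=0xff R2=0xff R3=0xff R4=0x00  N=0 Z=1
-- IRQ taken; context saved, return-PC = 6 --

SAVED = 0xff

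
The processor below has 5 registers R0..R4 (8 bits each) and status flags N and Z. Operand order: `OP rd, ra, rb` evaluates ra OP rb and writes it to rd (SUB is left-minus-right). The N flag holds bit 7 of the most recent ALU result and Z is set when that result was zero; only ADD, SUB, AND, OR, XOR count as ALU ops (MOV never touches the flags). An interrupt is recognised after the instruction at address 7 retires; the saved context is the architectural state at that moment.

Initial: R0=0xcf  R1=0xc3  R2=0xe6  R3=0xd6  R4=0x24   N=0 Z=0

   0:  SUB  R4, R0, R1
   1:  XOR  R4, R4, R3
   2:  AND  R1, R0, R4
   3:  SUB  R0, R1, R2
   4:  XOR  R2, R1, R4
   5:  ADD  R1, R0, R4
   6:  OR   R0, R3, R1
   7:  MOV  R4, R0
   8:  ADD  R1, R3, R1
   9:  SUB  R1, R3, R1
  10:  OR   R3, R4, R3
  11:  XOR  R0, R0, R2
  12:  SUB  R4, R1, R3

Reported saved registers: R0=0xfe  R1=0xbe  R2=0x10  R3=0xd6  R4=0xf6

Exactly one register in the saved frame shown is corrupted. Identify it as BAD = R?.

BAD = R4

after  0: R0=0xcf R1=0xc3 R2=0xe6 R3=0xd6 R4=0x0c  N=0 Z=0
after  1: R0=0xcf R1=0xc3 R2=0xe6 R3=0xd6 R4=0xda  N=1 Z=0
after  2: R0=0xcf R1=0xca R2=0xe6 R3=0xd6 R4=0xda  N=1 Z=0
after  3: R0=0xe4 R1=0xca R2=0xe6 R3=0xd6 R4=0xda  N=1 Z=0
after  4: R0=0xe4 R1=0xca R2=0x10 R3=0xd6 R4=0xda  N=0 Z=0
after  5: R0=0xe4 R1=0xbe R2=0x10 R3=0xd6 R4=0xda  N=1 Z=0
after  6: R0=0xfe R1=0xbe R2=0x10 R3=0xd6 R4=0xda  N=1 Z=0
after  7: R0=0xfe R1=0xbe R2=0x10 R3=0xd6 R4=0xfe  N=1 Z=0
-- IRQ taken; context saved, return-PC = 8 --
mismatch: R4: reported 0xf6 vs actual 0xfe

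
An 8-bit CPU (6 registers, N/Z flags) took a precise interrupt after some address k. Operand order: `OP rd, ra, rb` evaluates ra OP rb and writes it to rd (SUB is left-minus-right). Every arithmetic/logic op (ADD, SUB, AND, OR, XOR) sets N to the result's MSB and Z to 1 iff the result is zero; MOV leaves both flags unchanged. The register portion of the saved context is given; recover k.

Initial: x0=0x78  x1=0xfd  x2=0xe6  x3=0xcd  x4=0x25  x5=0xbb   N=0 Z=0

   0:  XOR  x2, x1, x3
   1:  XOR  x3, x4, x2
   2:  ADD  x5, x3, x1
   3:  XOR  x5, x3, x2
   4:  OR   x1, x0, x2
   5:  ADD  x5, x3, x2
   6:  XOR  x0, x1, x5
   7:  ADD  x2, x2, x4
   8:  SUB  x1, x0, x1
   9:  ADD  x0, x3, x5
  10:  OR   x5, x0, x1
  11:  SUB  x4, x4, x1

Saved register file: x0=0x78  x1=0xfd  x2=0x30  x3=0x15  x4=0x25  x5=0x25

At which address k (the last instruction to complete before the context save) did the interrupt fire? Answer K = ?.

after  0: x0=0x78 x1=0xfd x2=0x30 x3=0xcd x4=0x25 x5=0xbb  N=0 Z=0
after  1: x0=0x78 x1=0xfd x2=0x30 x3=0x15 x4=0x25 x5=0xbb  N=0 Z=0
after  2: x0=0x78 x1=0xfd x2=0x30 x3=0x15 x4=0x25 x5=0x12  N=0 Z=0
after  3: x0=0x78 x1=0xfd x2=0x30 x3=0x15 x4=0x25 x5=0x25  N=0 Z=0
-- IRQ taken; context saved, return-PC = 4 --

K = 3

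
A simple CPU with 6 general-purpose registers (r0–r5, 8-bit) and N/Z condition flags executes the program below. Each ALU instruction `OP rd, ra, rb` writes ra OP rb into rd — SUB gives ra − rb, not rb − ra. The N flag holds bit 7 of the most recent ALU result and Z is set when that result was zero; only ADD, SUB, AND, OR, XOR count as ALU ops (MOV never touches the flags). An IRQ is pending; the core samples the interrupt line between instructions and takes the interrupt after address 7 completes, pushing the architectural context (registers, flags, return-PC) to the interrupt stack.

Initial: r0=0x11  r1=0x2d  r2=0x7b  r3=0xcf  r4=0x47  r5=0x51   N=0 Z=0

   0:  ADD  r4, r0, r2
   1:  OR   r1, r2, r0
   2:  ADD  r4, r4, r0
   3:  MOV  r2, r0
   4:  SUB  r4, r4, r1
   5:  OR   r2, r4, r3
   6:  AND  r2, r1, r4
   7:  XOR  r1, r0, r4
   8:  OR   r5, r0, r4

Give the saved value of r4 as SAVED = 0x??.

SAVED = 0x22

after  0: r0=0x11 r1=0x2d r2=0x7b r3=0xcf r4=0x8c r5=0x51  N=1 Z=0
after  1: r0=0x11 r1=0x7b r2=0x7b r3=0xcf r4=0x8c r5=0x51  N=0 Z=0
after  2: r0=0x11 r1=0x7b r2=0x7b r3=0xcf r4=0x9d r5=0x51  N=1 Z=0
after  3: r0=0x11 r1=0x7b r2=0x11 r3=0xcf r4=0x9d r5=0x51  N=1 Z=0
after  4: r0=0x11 r1=0x7b r2=0x11 r3=0xcf r4=0x22 r5=0x51  N=0 Z=0
after  5: r0=0x11 r1=0x7b r2=0xef r3=0xcf r4=0x22 r5=0x51  N=1 Z=0
after  6: r0=0x11 r1=0x7b r2=0x22 r3=0xcf r4=0x22 r5=0x51  N=0 Z=0
after  7: r0=0x11 r1=0x33 r2=0x22 r3=0xcf r4=0x22 r5=0x51  N=0 Z=0
-- IRQ taken; context saved, return-PC = 8 --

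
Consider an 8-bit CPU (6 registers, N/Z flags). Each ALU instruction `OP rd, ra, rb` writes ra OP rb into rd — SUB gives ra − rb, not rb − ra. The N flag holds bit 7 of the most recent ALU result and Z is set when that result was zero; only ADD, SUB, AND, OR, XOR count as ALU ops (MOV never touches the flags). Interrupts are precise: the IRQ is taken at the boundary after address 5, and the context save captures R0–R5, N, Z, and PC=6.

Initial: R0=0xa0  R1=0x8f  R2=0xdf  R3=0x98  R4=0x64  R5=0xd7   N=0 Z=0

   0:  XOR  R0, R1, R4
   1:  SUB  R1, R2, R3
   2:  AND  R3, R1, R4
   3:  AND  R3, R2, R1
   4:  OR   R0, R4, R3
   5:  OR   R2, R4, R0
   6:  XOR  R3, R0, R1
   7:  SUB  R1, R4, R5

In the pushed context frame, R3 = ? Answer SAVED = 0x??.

SAVED = 0x47

after  0: R0=0xeb R1=0x8f R2=0xdf R3=0x98 R4=0x64 R5=0xd7  N=1 Z=0
after  1: R0=0xeb R1=0x47 R2=0xdf R3=0x98 R4=0x64 R5=0xd7  N=0 Z=0
after  2: R0=0xeb R1=0x47 R2=0xdf R3=0x44 R4=0x64 R5=0xd7  N=0 Z=0
after  3: R0=0xeb R1=0x47 R2=0xdf R3=0x47 R4=0x64 R5=0xd7  N=0 Z=0
after  4: R0=0x67 R1=0x47 R2=0xdf R3=0x47 R4=0x64 R5=0xd7  N=0 Z=0
after  5: R0=0x67 R1=0x47 R2=0x67 R3=0x47 R4=0x64 R5=0xd7  N=0 Z=0
-- IRQ taken; context saved, return-PC = 6 --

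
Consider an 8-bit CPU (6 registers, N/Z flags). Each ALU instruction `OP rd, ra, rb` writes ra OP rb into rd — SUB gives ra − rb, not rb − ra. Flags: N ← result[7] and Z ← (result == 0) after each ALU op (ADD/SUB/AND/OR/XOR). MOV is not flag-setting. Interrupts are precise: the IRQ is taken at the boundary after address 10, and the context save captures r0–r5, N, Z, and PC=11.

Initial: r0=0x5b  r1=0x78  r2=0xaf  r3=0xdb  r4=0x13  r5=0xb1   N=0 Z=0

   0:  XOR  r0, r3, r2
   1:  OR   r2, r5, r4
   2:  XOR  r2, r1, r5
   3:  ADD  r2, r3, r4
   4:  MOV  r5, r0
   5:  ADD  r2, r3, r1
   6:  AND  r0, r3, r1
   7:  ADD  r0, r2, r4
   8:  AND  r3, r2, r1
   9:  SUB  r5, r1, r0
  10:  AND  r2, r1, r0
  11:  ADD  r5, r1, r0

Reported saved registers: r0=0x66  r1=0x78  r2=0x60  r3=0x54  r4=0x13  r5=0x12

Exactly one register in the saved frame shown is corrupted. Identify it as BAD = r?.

BAD = r3

after  0: r0=0x74 r1=0x78 r2=0xaf r3=0xdb r4=0x13 r5=0xb1  N=0 Z=0
after  1: r0=0x74 r1=0x78 r2=0xb3 r3=0xdb r4=0x13 r5=0xb1  N=1 Z=0
after  2: r0=0x74 r1=0x78 r2=0xc9 r3=0xdb r4=0x13 r5=0xb1  N=1 Z=0
after  3: r0=0x74 r1=0x78 r2=0xee r3=0xdb r4=0x13 r5=0xb1  N=1 Z=0
after  4: r0=0x74 r1=0x78 r2=0xee r3=0xdb r4=0x13 r5=0x74  N=1 Z=0
after  5: r0=0x74 r1=0x78 r2=0x53 r3=0xdb r4=0x13 r5=0x74  N=0 Z=0
after  6: r0=0x58 r1=0x78 r2=0x53 r3=0xdb r4=0x13 r5=0x74  N=0 Z=0
after  7: r0=0x66 r1=0x78 r2=0x53 r3=0xdb r4=0x13 r5=0x74  N=0 Z=0
after  8: r0=0x66 r1=0x78 r2=0x53 r3=0x50 r4=0x13 r5=0x74  N=0 Z=0
after  9: r0=0x66 r1=0x78 r2=0x53 r3=0x50 r4=0x13 r5=0x12  N=0 Z=0
after 10: r0=0x66 r1=0x78 r2=0x60 r3=0x50 r4=0x13 r5=0x12  N=0 Z=0
-- IRQ taken; context saved, return-PC = 11 --
mismatch: r3: reported 0x54 vs actual 0x50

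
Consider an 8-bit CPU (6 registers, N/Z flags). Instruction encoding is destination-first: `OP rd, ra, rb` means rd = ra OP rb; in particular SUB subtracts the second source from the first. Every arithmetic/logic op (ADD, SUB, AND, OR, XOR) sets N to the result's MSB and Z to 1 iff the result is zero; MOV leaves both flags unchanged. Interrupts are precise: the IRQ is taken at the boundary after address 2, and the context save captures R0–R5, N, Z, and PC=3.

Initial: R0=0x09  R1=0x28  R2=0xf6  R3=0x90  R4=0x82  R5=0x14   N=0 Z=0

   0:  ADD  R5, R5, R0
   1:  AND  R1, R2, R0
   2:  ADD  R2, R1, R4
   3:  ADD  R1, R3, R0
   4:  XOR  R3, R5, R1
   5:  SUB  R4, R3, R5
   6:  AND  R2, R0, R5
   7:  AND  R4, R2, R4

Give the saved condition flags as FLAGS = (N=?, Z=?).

FLAGS = (N=1, Z=0)

after  0: R0=0x09 R1=0x28 R2=0xf6 R3=0x90 R4=0x82 R5=0x1d  N=0 Z=0
after  1: R0=0x09 R1=0x00 R2=0xf6 R3=0x90 R4=0x82 R5=0x1d  N=0 Z=1
after  2: R0=0x09 R1=0x00 R2=0x82 R3=0x90 R4=0x82 R5=0x1d  N=1 Z=0
-- IRQ taken; context saved, return-PC = 3 --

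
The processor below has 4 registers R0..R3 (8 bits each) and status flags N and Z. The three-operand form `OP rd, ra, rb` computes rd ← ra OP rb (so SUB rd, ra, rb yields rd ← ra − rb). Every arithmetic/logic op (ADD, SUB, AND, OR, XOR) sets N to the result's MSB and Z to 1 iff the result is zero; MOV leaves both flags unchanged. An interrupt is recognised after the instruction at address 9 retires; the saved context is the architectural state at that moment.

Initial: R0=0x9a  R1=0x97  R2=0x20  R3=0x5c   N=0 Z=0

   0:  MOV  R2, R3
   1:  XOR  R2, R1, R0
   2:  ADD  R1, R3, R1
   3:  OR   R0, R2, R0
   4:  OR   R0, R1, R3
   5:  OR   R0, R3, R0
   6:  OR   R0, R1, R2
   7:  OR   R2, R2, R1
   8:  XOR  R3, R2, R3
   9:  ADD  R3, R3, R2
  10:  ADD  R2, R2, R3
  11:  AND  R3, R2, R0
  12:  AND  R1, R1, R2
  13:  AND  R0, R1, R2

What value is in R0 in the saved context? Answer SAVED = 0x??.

SAVED = 0xff

after  0: R0=0x9a R1=0x97 R2=0x5c R3=0x5c  N=0 Z=0
after  1: R0=0x9a R1=0x97 R2=0x0d R3=0x5c  N=0 Z=0
after  2: R0=0x9a R1=0xf3 R2=0x0d R3=0x5c  N=1 Z=0
after  3: R0=0x9f R1=0xf3 R2=0x0d R3=0x5c  N=1 Z=0
after  4: R0=0xff R1=0xf3 R2=0x0d R3=0x5c  N=1 Z=0
after  5: R0=0xff R1=0xf3 R2=0x0d R3=0x5c  N=1 Z=0
after  6: R0=0xff R1=0xf3 R2=0x0d R3=0x5c  N=1 Z=0
after  7: R0=0xff R1=0xf3 R2=0xff R3=0x5c  N=1 Z=0
after  8: R0=0xff R1=0xf3 R2=0xff R3=0xa3  N=1 Z=0
after  9: R0=0xff R1=0xf3 R2=0xff R3=0xa2  N=1 Z=0
-- IRQ taken; context saved, return-PC = 10 --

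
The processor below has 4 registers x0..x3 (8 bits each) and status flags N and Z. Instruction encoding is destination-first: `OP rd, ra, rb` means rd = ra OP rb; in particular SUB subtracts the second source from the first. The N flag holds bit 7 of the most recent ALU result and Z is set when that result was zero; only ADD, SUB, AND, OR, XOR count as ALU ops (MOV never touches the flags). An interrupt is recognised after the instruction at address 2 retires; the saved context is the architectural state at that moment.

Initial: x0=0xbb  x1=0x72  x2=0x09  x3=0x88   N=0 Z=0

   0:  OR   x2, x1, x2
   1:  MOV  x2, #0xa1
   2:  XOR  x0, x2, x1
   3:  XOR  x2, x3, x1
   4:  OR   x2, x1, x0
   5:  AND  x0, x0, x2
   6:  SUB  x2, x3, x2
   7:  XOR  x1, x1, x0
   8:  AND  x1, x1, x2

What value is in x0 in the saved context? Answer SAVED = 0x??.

after  0: x0=0xbb x1=0x72 x2=0x7b x3=0x88  N=0 Z=0
after  1: x0=0xbb x1=0x72 x2=0xa1 x3=0x88  N=0 Z=0
after  2: x0=0xd3 x1=0x72 x2=0xa1 x3=0x88  N=1 Z=0
-- IRQ taken; context saved, return-PC = 3 --

SAVED = 0xd3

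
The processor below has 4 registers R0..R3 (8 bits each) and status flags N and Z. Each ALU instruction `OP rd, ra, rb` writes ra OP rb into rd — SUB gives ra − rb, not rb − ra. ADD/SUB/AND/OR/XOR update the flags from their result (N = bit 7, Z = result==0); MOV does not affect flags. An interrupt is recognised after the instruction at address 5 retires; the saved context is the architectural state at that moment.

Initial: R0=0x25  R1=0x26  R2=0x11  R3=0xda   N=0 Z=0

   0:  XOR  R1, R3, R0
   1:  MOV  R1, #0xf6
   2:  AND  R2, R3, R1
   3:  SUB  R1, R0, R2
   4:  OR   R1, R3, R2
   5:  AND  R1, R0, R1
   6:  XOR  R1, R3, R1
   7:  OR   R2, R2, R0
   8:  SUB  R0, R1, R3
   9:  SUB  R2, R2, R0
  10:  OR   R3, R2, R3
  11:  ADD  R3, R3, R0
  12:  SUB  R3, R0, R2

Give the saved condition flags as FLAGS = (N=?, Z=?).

after  0: R0=0x25 R1=0xff R2=0x11 R3=0xda  N=1 Z=0
after  1: R0=0x25 R1=0xf6 R2=0x11 R3=0xda  N=1 Z=0
after  2: R0=0x25 R1=0xf6 R2=0xd2 R3=0xda  N=1 Z=0
after  3: R0=0x25 R1=0x53 R2=0xd2 R3=0xda  N=0 Z=0
after  4: R0=0x25 R1=0xda R2=0xd2 R3=0xda  N=1 Z=0
after  5: R0=0x25 R1=0x00 R2=0xd2 R3=0xda  N=0 Z=1
-- IRQ taken; context saved, return-PC = 6 --

FLAGS = (N=0, Z=1)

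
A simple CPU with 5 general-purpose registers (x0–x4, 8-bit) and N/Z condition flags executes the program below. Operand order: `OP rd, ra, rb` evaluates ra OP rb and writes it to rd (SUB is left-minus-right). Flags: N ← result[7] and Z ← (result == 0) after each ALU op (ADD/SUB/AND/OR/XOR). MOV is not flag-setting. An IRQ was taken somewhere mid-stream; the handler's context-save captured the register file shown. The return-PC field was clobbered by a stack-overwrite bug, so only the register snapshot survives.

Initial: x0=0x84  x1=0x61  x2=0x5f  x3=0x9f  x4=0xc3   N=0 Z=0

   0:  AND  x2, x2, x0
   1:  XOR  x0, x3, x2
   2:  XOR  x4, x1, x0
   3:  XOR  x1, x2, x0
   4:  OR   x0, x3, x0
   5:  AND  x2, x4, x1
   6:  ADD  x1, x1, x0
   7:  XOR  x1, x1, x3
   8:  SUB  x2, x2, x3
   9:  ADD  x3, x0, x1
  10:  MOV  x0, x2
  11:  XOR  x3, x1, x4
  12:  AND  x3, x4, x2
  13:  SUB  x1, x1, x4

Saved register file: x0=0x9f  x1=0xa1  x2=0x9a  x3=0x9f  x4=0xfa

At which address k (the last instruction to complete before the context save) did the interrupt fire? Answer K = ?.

after  0: x0=0x84 x1=0x61 x2=0x04 x3=0x9f x4=0xc3  N=0 Z=0
after  1: x0=0x9b x1=0x61 x2=0x04 x3=0x9f x4=0xc3  N=1 Z=0
after  2: x0=0x9b x1=0x61 x2=0x04 x3=0x9f x4=0xfa  N=1 Z=0
after  3: x0=0x9b x1=0x9f x2=0x04 x3=0x9f x4=0xfa  N=1 Z=0
after  4: x0=0x9f x1=0x9f x2=0x04 x3=0x9f x4=0xfa  N=1 Z=0
after  5: x0=0x9f x1=0x9f x2=0x9a x3=0x9f x4=0xfa  N=1 Z=0
after  6: x0=0x9f x1=0x3e x2=0x9a x3=0x9f x4=0xfa  N=0 Z=0
after  7: x0=0x9f x1=0xa1 x2=0x9a x3=0x9f x4=0xfa  N=1 Z=0
-- IRQ taken; context saved, return-PC = 8 --

K = 7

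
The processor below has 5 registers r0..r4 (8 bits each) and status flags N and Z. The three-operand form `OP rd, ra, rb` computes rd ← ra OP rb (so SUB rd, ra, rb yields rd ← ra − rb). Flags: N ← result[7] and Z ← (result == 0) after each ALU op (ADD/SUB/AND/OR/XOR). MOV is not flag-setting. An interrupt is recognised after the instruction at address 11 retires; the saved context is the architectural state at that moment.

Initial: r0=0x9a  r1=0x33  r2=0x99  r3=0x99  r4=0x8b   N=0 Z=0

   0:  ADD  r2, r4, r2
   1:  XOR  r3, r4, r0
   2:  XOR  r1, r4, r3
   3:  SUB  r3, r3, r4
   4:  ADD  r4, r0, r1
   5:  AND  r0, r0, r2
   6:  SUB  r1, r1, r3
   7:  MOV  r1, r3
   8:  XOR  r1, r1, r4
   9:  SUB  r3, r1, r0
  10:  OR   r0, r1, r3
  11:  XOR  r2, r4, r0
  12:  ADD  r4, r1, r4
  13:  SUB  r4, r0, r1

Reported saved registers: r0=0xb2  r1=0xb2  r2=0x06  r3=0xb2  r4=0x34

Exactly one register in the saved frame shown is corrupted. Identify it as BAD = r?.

after  0: r0=0x9a r1=0x33 r2=0x24 r3=0x99 r4=0x8b  N=0 Z=0
after  1: r0=0x9a r1=0x33 r2=0x24 r3=0x11 r4=0x8b  N=0 Z=0
after  2: r0=0x9a r1=0x9a r2=0x24 r3=0x11 r4=0x8b  N=1 Z=0
after  3: r0=0x9a r1=0x9a r2=0x24 r3=0x86 r4=0x8b  N=1 Z=0
after  4: r0=0x9a r1=0x9a r2=0x24 r3=0x86 r4=0x34  N=0 Z=0
after  5: r0=0x00 r1=0x9a r2=0x24 r3=0x86 r4=0x34  N=0 Z=1
after  6: r0=0x00 r1=0x14 r2=0x24 r3=0x86 r4=0x34  N=0 Z=0
after  7: r0=0x00 r1=0x86 r2=0x24 r3=0x86 r4=0x34  N=0 Z=0
after  8: r0=0x00 r1=0xb2 r2=0x24 r3=0x86 r4=0x34  N=1 Z=0
after  9: r0=0x00 r1=0xb2 r2=0x24 r3=0xb2 r4=0x34  N=1 Z=0
after 10: r0=0xb2 r1=0xb2 r2=0x24 r3=0xb2 r4=0x34  N=1 Z=0
after 11: r0=0xb2 r1=0xb2 r2=0x86 r3=0xb2 r4=0x34  N=1 Z=0
-- IRQ taken; context saved, return-PC = 12 --
mismatch: r2: reported 0x06 vs actual 0x86

BAD = r2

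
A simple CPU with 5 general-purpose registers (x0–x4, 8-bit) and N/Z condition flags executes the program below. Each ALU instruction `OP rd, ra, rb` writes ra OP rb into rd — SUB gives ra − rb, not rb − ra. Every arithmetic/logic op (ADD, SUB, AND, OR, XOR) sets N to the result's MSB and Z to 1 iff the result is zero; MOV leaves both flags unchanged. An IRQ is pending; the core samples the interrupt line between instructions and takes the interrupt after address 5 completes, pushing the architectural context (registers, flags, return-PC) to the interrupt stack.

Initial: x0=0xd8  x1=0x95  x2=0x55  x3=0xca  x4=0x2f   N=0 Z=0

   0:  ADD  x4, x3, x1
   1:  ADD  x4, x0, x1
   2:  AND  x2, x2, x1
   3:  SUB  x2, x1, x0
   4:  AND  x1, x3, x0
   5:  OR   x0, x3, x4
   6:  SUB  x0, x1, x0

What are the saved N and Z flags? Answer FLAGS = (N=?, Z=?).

FLAGS = (N=1, Z=0)

after  0: x0=0xd8 x1=0x95 x2=0x55 x3=0xca x4=0x5f  N=0 Z=0
after  1: x0=0xd8 x1=0x95 x2=0x55 x3=0xca x4=0x6d  N=0 Z=0
after  2: x0=0xd8 x1=0x95 x2=0x15 x3=0xca x4=0x6d  N=0 Z=0
after  3: x0=0xd8 x1=0x95 x2=0xbd x3=0xca x4=0x6d  N=1 Z=0
after  4: x0=0xd8 x1=0xc8 x2=0xbd x3=0xca x4=0x6d  N=1 Z=0
after  5: x0=0xef x1=0xc8 x2=0xbd x3=0xca x4=0x6d  N=1 Z=0
-- IRQ taken; context saved, return-PC = 6 --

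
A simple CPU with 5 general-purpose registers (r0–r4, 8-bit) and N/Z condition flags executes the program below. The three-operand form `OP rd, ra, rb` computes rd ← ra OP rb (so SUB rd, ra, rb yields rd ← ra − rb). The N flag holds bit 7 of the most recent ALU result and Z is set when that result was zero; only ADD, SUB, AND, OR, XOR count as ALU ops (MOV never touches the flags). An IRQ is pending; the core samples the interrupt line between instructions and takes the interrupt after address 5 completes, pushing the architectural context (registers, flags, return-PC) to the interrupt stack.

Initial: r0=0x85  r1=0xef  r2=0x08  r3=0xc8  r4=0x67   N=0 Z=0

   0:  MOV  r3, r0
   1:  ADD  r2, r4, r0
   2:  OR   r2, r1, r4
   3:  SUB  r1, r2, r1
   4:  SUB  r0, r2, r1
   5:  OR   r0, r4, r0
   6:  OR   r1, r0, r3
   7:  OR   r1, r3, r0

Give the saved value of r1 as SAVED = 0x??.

after  0: r0=0x85 r1=0xef r2=0x08 r3=0x85 r4=0x67  N=0 Z=0
after  1: r0=0x85 r1=0xef r2=0xec r3=0x85 r4=0x67  N=1 Z=0
after  2: r0=0x85 r1=0xef r2=0xef r3=0x85 r4=0x67  N=1 Z=0
after  3: r0=0x85 r1=0x00 r2=0xef r3=0x85 r4=0x67  N=0 Z=1
after  4: r0=0xef r1=0x00 r2=0xef r3=0x85 r4=0x67  N=1 Z=0
after  5: r0=0xef r1=0x00 r2=0xef r3=0x85 r4=0x67  N=1 Z=0
-- IRQ taken; context saved, return-PC = 6 --

SAVED = 0x00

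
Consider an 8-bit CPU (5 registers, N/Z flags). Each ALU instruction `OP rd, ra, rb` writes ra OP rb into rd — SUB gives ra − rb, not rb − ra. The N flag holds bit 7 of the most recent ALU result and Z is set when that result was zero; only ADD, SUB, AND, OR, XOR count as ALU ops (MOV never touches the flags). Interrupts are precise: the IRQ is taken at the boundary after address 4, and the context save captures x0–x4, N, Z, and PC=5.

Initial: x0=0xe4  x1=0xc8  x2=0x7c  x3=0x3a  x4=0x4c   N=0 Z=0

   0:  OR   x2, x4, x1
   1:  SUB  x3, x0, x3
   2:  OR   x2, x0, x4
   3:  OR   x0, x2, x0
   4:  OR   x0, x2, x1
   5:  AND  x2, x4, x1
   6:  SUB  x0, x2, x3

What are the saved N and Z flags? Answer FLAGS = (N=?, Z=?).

FLAGS = (N=1, Z=0)

after  0: x0=0xe4 x1=0xc8 x2=0xcc x3=0x3a x4=0x4c  N=1 Z=0
after  1: x0=0xe4 x1=0xc8 x2=0xcc x3=0xaa x4=0x4c  N=1 Z=0
after  2: x0=0xe4 x1=0xc8 x2=0xec x3=0xaa x4=0x4c  N=1 Z=0
after  3: x0=0xec x1=0xc8 x2=0xec x3=0xaa x4=0x4c  N=1 Z=0
after  4: x0=0xec x1=0xc8 x2=0xec x3=0xaa x4=0x4c  N=1 Z=0
-- IRQ taken; context saved, return-PC = 5 --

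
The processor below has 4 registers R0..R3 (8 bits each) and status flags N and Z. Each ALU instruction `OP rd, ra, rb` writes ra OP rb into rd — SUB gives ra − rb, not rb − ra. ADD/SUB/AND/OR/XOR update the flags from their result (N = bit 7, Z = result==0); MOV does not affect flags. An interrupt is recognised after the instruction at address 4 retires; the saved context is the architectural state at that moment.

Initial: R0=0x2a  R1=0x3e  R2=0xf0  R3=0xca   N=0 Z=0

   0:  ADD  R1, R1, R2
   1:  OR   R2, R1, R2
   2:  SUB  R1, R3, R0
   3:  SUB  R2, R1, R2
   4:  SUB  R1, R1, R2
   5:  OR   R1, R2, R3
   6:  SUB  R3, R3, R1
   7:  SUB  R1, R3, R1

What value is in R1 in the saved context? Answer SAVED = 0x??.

SAVED = 0xfe

after  0: R0=0x2a R1=0x2e R2=0xf0 R3=0xca  N=0 Z=0
after  1: R0=0x2a R1=0x2e R2=0xfe R3=0xca  N=1 Z=0
after  2: R0=0x2a R1=0xa0 R2=0xfe R3=0xca  N=1 Z=0
after  3: R0=0x2a R1=0xa0 R2=0xa2 R3=0xca  N=1 Z=0
after  4: R0=0x2a R1=0xfe R2=0xa2 R3=0xca  N=1 Z=0
-- IRQ taken; context saved, return-PC = 5 --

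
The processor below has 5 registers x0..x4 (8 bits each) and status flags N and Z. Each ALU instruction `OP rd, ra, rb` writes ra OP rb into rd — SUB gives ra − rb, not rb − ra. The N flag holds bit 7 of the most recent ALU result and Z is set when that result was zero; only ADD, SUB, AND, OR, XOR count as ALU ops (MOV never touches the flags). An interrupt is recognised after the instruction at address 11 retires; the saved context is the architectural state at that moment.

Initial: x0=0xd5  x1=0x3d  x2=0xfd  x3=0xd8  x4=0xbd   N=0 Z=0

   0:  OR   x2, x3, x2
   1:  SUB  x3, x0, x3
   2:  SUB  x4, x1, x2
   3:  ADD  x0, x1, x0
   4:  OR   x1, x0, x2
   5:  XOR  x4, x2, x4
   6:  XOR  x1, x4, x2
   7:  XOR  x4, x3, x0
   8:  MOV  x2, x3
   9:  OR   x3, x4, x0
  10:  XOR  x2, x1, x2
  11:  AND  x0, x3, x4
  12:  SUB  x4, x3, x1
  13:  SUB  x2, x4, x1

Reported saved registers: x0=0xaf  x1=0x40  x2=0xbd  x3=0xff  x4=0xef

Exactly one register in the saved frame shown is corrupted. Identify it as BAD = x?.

BAD = x0

after  0: x0=0xd5 x1=0x3d x2=0xfd x3=0xd8 x4=0xbd  N=1 Z=0
after  1: x0=0xd5 x1=0x3d x2=0xfd x3=0xfd x4=0xbd  N=1 Z=0
after  2: x0=0xd5 x1=0x3d x2=0xfd x3=0xfd x4=0x40  N=0 Z=0
after  3: x0=0x12 x1=0x3d x2=0xfd x3=0xfd x4=0x40  N=0 Z=0
after  4: x0=0x12 x1=0xff x2=0xfd x3=0xfd x4=0x40  N=1 Z=0
after  5: x0=0x12 x1=0xff x2=0xfd x3=0xfd x4=0xbd  N=1 Z=0
after  6: x0=0x12 x1=0x40 x2=0xfd x3=0xfd x4=0xbd  N=0 Z=0
after  7: x0=0x12 x1=0x40 x2=0xfd x3=0xfd x4=0xef  N=1 Z=0
after  8: x0=0x12 x1=0x40 x2=0xfd x3=0xfd x4=0xef  N=1 Z=0
after  9: x0=0x12 x1=0x40 x2=0xfd x3=0xff x4=0xef  N=1 Z=0
after 10: x0=0x12 x1=0x40 x2=0xbd x3=0xff x4=0xef  N=1 Z=0
after 11: x0=0xef x1=0x40 x2=0xbd x3=0xff x4=0xef  N=1 Z=0
-- IRQ taken; context saved, return-PC = 12 --
mismatch: x0: reported 0xaf vs actual 0xef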